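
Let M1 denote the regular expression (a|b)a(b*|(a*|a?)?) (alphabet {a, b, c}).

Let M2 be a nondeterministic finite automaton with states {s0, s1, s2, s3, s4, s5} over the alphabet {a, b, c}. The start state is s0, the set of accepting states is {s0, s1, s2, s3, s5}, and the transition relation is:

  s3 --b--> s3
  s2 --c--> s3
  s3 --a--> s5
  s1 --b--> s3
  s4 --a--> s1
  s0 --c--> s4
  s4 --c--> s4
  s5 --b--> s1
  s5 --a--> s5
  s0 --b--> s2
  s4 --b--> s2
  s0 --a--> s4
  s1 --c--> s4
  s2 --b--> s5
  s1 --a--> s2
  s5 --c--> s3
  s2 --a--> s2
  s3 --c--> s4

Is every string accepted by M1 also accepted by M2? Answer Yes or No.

Converting the expression M1 to a DFA (subset construction, then merging equivalent states) gives the minimal DFA with states {r0, r1, r2, r3, r4, r5}, start state r0, accepting states {r3, r4, r5} and transitions r0: a→r1, b→r1, c→r2; r1: a→r3, b→r2, c→r2; r2: a→r2, b→r2, c→r2; r3: a→r4, b→r5, c→r2; r4: a→r4, b→r2, c→r2; r5: a→r2, b→r5, c→r2.
Exploring the product automaton M1 × M2 from the start pair (r0, s0), following both machines on each input symbol, reaches 14 state pairs: (r0, s0), (r1, s4), (r1, s2), (r2, s4), (r3, s1), (r2, s2), (r3, s2), (r2, s5), (r2, s3), (r2, s1), (r4, s2), (r5, s3), (r5, s5), (r5, s1).
M1 accepts in {r3, r4, r5} and M2 accepts in {s0, s1, s2, s3, s5}. The reachable pairs whose M1-component is accepting are (r3, s1), (r3, s2), (r4, s2), (r5, s3), (r5, s5), (r5, s1); in each of them the M2-component is accepting too, so the product for L(M1) \ L(M2) (M1-component accepting, M2-component rejecting) has no reachable accepting pair and the difference is empty.
Hence every string in L(M1) is also in L(M2).

Yes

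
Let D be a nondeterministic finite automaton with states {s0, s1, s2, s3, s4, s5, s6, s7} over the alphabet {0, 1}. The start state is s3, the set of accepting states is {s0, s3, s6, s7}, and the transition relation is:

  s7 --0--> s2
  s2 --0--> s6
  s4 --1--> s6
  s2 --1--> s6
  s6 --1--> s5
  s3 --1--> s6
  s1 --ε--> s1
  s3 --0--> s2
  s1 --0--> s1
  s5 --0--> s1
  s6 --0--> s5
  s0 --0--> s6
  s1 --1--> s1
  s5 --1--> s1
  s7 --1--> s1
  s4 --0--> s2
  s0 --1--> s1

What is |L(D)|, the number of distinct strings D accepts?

The useful subgraph on states {s2, s3, s6} is acyclic, so L(D) is finite; the longest accepting path visits 3 useful states, giving maximum string length 2.
Counting accepting paths from s3 by length: 1 of length 0, 1 of length 1, 2 of length 2. Total 4.

4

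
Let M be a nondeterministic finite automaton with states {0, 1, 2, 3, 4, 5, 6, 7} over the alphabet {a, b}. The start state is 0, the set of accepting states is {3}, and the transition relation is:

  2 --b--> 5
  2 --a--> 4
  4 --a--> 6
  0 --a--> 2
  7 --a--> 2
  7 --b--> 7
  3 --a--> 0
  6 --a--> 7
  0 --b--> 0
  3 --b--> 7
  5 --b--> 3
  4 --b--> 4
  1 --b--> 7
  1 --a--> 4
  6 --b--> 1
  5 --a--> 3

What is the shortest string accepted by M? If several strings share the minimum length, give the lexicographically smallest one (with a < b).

A breadth-first search from 0 reaches an accepting state first via the path 0 → 2 → 5 → 3 on input aba.
No string of length < 3 is accepted (BFS exhausts all shorter strings without reaching an accepting state), and aba is the lexicographically least accepting string of length 3.

aba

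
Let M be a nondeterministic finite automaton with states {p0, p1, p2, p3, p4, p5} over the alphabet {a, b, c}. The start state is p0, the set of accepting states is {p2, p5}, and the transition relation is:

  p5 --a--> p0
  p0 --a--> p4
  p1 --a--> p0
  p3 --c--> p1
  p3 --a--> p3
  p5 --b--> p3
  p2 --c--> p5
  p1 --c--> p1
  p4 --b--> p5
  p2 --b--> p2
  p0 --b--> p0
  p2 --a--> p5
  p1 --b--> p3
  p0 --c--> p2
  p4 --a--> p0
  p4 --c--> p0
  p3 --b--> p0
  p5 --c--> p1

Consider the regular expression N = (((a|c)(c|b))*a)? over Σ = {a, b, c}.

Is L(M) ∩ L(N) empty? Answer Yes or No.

No

The string cba is accepted by both M and N.
Hence L(M) ∩ L(N) ≠ ∅.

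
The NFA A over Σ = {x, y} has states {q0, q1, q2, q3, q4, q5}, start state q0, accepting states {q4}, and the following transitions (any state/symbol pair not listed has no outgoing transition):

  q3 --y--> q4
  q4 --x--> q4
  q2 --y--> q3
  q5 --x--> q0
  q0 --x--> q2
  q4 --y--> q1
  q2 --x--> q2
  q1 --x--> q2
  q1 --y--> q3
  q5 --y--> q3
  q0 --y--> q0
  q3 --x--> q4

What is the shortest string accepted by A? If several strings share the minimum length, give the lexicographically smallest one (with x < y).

A breadth-first search from q0 reaches an accepting state first via the path q0 → q2 → q3 → q4 on input xyx.
No string of length < 3 is accepted (BFS exhausts all shorter strings without reaching an accepting state), and xyx is the lexicographically least accepting string of length 3.

xyx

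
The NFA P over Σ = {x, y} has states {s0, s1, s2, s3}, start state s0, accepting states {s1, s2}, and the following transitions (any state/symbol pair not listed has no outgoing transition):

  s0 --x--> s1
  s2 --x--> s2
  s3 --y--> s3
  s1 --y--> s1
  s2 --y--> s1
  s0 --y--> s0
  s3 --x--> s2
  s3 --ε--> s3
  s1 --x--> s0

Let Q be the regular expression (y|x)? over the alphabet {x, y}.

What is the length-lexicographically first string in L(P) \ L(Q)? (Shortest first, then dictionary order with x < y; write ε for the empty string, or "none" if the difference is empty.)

The string xy is accepted by P but not by Q.
No shorter string lies in the difference, and xy is the lexicographically first length-2 string in L(P) \ L(Q).

xy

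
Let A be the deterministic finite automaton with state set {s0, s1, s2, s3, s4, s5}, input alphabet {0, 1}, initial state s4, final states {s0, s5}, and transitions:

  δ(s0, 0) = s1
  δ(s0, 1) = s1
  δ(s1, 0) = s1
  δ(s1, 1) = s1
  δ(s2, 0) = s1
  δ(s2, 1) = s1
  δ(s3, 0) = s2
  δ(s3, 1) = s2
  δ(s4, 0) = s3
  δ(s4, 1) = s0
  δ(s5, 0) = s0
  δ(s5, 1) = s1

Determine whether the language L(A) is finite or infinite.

The useful states (reachable from s4 and able to reach an accepting state) are {s0, s4}.
Restricted to these states the transition graph has no cycle, so every accepting path has bounded length and L is finite.

finite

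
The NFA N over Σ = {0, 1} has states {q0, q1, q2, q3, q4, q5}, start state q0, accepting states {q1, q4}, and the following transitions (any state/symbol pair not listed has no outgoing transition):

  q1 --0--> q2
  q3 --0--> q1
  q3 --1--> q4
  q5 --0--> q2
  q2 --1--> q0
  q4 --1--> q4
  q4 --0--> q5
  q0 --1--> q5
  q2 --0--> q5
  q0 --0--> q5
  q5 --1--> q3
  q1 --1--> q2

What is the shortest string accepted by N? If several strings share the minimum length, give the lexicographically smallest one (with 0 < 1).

010

A breadth-first search from q0 reaches an accepting state first via the path q0 → q5 → q3 → q1 on input 010.
No string of length < 3 is accepted (BFS exhausts all shorter strings without reaching an accepting state), and 010 is the lexicographically least accepting string of length 3.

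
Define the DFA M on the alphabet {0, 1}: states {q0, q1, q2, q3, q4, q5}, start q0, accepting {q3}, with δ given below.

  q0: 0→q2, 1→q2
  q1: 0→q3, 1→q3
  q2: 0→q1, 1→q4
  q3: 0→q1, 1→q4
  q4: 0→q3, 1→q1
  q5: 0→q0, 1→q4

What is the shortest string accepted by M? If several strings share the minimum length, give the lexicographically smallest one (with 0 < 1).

000

A breadth-first search from q0 reaches an accepting state first via the path q0 → q2 → q1 → q3 on input 000.
No string of length < 3 is accepted (BFS exhausts all shorter strings without reaching an accepting state), and 000 is the lexicographically least accepting string of length 3.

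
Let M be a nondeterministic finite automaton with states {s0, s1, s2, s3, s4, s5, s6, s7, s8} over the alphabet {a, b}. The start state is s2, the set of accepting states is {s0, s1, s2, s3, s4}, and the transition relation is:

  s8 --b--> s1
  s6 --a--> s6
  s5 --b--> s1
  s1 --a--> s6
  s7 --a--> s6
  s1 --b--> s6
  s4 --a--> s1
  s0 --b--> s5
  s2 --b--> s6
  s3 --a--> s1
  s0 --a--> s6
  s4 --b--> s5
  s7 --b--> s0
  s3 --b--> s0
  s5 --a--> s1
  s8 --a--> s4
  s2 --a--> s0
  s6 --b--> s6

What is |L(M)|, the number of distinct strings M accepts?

4

The useful subgraph on states {s0, s1, s2, s5} is acyclic, so L(M) is finite; the longest accepting path visits 4 useful states, giving maximum string length 3.
Counting accepting paths from s2 by length: 1 of length 0, 1 of length 1, 2 of length 3. Total 4.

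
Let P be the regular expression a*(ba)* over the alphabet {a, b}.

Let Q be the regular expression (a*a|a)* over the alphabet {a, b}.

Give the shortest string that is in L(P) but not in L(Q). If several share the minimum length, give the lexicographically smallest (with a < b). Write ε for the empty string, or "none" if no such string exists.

ba

The string ba is accepted by P but not by Q.
No shorter string lies in the difference, and ba is the lexicographically first length-2 string in L(P) \ L(Q).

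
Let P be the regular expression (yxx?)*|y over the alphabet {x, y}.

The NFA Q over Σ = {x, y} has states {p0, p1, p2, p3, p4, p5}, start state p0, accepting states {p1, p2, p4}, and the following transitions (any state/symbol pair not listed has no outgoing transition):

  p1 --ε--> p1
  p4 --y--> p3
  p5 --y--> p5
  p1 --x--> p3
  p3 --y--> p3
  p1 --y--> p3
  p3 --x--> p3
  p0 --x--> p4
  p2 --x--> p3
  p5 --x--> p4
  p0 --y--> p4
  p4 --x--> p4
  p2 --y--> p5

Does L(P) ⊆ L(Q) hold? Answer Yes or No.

No

The empty string ε is in L(P) but not in L(Q).
So L(P) ⊄ L(Q).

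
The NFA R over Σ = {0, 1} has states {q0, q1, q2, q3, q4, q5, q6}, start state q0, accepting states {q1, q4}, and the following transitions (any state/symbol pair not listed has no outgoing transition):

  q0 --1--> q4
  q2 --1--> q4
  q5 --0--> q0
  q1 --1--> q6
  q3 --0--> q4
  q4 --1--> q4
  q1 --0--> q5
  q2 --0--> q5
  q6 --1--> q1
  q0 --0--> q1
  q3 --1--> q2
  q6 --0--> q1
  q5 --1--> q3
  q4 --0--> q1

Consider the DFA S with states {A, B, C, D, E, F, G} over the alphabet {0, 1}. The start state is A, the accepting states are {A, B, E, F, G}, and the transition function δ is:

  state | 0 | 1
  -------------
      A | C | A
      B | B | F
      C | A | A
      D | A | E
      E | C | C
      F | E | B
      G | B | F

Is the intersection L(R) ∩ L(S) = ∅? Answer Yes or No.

The string 1 is accepted by both R and S.
Hence L(R) ∩ L(S) ≠ ∅.

No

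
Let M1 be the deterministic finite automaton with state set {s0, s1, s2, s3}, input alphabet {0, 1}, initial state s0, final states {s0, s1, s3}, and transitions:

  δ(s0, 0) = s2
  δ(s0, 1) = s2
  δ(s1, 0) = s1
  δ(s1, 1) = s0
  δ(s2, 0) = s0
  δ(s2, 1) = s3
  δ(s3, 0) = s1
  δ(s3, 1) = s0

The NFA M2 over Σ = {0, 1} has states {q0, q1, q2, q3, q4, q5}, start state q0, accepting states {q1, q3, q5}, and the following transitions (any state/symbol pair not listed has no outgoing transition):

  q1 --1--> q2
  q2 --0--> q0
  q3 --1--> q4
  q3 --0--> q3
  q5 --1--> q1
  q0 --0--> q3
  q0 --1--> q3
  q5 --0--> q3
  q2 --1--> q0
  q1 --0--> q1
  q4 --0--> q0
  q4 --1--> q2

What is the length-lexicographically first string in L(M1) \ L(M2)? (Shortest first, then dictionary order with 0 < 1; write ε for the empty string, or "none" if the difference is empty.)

ε

The empty string ε is accepted by M1 but not by M2.
Since ε is the unique shortest string, it is the required witness.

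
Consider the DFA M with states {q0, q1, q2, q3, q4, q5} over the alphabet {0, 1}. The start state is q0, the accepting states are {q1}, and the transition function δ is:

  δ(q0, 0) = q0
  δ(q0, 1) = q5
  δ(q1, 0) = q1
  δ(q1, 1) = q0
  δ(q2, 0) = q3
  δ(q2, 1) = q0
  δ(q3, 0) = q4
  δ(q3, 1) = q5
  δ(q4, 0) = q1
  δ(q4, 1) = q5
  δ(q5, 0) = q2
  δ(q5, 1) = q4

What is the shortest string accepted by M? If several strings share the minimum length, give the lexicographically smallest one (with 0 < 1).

A breadth-first search from q0 reaches an accepting state first via the path q0 → q5 → q4 → q1 on input 110.
No string of length < 3 is accepted (BFS exhausts all shorter strings without reaching an accepting state), and 110 is the lexicographically least accepting string of length 3.

110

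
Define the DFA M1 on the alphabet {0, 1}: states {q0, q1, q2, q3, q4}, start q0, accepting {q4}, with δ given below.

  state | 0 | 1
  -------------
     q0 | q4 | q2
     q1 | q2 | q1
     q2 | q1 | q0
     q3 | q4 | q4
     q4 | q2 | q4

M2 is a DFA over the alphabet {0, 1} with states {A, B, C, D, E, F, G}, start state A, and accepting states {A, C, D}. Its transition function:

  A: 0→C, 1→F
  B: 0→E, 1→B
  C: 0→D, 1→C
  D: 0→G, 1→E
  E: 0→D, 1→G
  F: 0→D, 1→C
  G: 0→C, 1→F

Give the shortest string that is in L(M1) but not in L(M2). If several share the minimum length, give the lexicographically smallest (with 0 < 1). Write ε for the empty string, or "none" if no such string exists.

The string 1101 is accepted by M1 but not by M2.
No shorter string lies in the difference, and 1101 is the lexicographically first length-4 string in L(M1) \ L(M2).

1101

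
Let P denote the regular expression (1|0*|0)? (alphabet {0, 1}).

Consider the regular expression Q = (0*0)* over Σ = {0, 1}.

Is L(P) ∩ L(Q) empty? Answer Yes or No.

The empty string ε is accepted by both P and Q.
Hence L(P) ∩ L(Q) ≠ ∅.

No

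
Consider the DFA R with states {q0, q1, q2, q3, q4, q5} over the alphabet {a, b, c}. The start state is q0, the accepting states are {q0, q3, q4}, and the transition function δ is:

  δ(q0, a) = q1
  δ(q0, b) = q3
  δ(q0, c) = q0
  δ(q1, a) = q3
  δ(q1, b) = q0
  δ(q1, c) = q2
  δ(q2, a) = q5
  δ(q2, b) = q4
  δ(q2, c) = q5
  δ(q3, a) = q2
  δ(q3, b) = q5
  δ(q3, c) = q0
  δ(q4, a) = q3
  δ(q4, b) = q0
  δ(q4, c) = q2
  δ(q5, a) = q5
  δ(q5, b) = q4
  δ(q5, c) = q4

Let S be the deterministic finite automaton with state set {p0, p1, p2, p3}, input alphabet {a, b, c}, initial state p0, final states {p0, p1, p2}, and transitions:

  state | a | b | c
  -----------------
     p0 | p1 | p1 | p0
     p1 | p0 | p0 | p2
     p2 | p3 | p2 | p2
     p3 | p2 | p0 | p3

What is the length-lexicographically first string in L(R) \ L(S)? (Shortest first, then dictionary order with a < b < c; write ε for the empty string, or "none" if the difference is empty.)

acac

The string acac is accepted by R but not by S.
No shorter string lies in the difference, and acac is the lexicographically first length-4 string in L(R) \ L(S).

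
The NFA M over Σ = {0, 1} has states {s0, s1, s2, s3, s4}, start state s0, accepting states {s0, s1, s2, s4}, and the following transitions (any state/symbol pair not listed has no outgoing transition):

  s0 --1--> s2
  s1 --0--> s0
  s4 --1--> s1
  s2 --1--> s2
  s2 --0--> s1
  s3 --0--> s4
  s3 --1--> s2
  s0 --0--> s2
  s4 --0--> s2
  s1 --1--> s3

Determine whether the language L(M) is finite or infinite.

State s0 is reachable from the start and can reach an accepting state, and it lies on the cycle s0 → s2 → s1 → s0.
Traversing that cycle any number of times yields accepted strings of unbounded length, so the language is infinite.

infinite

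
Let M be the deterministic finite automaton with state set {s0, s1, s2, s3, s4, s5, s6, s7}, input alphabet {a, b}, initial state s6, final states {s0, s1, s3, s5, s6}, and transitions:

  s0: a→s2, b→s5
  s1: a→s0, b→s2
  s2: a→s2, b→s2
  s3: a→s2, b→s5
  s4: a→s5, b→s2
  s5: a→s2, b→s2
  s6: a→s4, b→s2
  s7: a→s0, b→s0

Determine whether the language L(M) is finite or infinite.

finite

The useful states (reachable from s6 and able to reach an accepting state) are {s4, s5, s6}.
Restricted to these states the transition graph has no cycle, so every accepting path has bounded length and L is finite.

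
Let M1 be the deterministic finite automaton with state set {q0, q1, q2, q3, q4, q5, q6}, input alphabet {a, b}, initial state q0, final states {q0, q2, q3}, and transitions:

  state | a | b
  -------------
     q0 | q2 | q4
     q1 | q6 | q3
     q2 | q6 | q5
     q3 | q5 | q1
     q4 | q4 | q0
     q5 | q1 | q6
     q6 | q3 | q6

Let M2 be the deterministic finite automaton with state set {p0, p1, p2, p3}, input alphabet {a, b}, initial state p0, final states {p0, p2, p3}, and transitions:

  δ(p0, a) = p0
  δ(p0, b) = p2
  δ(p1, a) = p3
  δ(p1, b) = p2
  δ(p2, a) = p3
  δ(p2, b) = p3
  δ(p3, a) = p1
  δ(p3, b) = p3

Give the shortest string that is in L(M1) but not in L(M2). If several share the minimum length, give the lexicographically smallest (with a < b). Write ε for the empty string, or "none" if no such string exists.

The string bba is accepted by M1 but not by M2.
No shorter string lies in the difference, and bba is the lexicographically first length-3 string in L(M1) \ L(M2).

bba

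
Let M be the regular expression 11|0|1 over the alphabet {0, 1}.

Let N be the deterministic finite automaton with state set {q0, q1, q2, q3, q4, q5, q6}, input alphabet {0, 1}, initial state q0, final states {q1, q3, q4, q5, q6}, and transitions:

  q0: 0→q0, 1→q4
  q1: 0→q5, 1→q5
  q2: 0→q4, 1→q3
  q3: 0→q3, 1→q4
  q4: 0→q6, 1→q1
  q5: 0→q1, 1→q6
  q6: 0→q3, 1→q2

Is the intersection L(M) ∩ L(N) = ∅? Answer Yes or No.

The string 1 is accepted by both M and N.
Hence L(M) ∩ L(N) ≠ ∅.

No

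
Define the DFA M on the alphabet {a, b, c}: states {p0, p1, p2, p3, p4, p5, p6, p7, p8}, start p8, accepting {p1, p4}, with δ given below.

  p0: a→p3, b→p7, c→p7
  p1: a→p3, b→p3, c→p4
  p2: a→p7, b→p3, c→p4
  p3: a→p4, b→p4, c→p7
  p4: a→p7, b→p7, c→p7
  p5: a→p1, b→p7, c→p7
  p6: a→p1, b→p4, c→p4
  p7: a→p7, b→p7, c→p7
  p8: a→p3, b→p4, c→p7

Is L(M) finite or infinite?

finite

The useful states (reachable from p8 and able to reach an accepting state) are {p3, p4, p8}.
Restricted to these states the transition graph has no cycle, so every accepting path has bounded length and L is finite.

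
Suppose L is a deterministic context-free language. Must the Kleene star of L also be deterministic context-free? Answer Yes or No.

No

L = {c aⁿbⁿ : n≥0} ∪ {cc aⁿb²ⁿ : n≥0} is a DCFL (the number of leading c's fixes which ratio the DPDA checks), but L* is not. Every word of L starts with c, so in a factorisation of the string cc aⁱbʲ (i≥1) into words of L each factor begins at one of the two c's: either the whole string is a single word of L (forcing j = 2i), or it splits as c · (c aⁱbʲ) with c ∈ L (take n = 0) and c aⁱbʲ ∈ L (forcing j = i). Thus L* ∩ cca⁺b* = {cc aⁿbⁿ : n≥1} ∪ {cc aⁿb²ⁿ : n≥1}. A DPDA for L* would give one for this intersection with a regular set, and, started from its configuration after reading cc, one for {aⁿbⁿ : n≥1} ∪ {aⁿb²ⁿ : n≥1}, which no deterministic PDA accepts (a DPDA for it would have a single run on aⁿb²ⁿ, accepting after the prefix aⁿbⁿ and accepting again after n more b's; an ordinary PDA that simulates it on a's and b's and, at any moment when it is accepting, may switch to reading only a fresh letter d while feeding each d to the simulation as a b, would accept aⁱbʲdᵏ (k≥1) exactly when both aⁱbʲ and aⁱbʲ⁺ᵏ are in the language, i.e. its language intersected with the regular set a*b*d⁺ would be exactly {aⁿbⁿdⁿ : n≥1} — impossible, since context-free languages are closed under intersection with regular sets and {aⁿbⁿdⁿ} is not context-free). So L* is not a DCFL.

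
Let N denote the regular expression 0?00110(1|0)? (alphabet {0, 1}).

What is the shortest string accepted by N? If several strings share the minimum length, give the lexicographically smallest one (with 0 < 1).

00110

By inspection of the expression, no string of length less than 5 matches, and 00110 is the lexicographically first match of length 5.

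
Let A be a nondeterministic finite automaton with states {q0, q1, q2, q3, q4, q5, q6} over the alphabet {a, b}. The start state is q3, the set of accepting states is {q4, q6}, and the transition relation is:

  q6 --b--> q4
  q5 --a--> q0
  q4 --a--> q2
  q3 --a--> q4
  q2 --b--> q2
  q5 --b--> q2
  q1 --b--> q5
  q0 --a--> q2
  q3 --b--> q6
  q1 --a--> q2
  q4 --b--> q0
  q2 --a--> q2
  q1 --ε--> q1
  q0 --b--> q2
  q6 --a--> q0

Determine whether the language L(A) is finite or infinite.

The useful states (reachable from q3 and able to reach an accepting state) are {q3, q4, q6}.
Restricted to these states the transition graph has no cycle, so every accepting path has bounded length and L is finite.

finite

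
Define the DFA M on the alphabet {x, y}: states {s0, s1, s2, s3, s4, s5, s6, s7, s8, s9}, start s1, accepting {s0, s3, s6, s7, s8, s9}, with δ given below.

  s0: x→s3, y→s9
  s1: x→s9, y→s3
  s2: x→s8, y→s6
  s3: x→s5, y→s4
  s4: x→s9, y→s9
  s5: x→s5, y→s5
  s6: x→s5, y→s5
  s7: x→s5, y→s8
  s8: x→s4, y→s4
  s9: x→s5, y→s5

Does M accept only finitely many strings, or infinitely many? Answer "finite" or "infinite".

The useful states (reachable from s1 and able to reach an accepting state) are {s1, s3, s4, s9}.
Restricted to these states the transition graph has no cycle, so every accepting path has bounded length and L is finite.

finite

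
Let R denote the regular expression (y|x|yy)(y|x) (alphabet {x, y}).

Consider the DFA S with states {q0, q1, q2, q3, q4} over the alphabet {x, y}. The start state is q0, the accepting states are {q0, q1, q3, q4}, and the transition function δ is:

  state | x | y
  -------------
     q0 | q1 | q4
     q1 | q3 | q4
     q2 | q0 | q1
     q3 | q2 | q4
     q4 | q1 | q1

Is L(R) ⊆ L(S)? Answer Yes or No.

Converting the expression R to a DFA (subset construction, then merging equivalent states) gives the minimal DFA with states {r0, r1, r2, r3, r4, r5}, start state r0, accepting states {r3, r4} and transitions r0: x→r1, y→r2; r1: x→r3, y→r3; r2: x→r3, y→r4; r3: x→r5, y→r5; r4: x→r3, y→r3; r5: x→r5, y→r5.
Exploring the product automaton R × S from the start pair (r0, q0), following both machines on each input symbol, reaches 12 state pairs: (r0, q0), (r1, q1), (r2, q4), (r3, q3), (r3, q4), (r3, q1), (r4, q1), (r5, q2), (r5, q4), (r5, q1), (r5, q3), (r5, q0).
R accepts in {r3, r4} and S accepts in {q0, q1, q3, q4}. The reachable pairs whose R-component is accepting are (r3, q3), (r3, q4), (r3, q1), (r4, q1); in each of them the S-component is accepting too, so the product for L(R) \ L(S) (R-component accepting, S-component rejecting) has no reachable accepting pair and the difference is empty.
Hence every string in L(R) is also in L(S).

Yes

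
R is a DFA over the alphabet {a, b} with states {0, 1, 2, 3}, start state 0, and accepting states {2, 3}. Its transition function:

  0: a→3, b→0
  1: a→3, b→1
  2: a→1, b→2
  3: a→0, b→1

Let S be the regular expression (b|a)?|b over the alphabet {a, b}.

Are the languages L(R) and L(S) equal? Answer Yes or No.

The string ba is accepted by R but rejected by S.
So L(R) ≠ L(S).

No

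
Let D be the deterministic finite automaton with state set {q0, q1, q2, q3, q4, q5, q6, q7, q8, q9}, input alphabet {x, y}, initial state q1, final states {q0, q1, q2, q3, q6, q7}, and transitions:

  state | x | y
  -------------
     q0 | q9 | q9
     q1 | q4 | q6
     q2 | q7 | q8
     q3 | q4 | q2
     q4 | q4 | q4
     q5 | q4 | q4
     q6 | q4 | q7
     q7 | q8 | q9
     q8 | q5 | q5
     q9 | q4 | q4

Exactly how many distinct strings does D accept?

3

The useful subgraph on states {q1, q6, q7} is acyclic, so L(D) is finite; the longest accepting path visits 3 useful states, giving maximum string length 2.
Counting accepting paths from q1 by length: 1 of length 0, 1 of length 1, 1 of length 2. Total 3.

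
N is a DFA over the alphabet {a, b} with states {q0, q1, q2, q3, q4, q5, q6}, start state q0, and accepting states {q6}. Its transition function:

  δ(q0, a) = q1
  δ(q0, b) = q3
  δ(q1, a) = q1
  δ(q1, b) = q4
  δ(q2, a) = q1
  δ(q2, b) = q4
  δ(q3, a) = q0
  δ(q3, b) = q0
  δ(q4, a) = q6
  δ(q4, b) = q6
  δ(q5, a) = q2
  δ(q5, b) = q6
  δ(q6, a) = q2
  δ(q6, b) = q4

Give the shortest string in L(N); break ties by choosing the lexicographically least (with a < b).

A breadth-first search from q0 reaches an accepting state first via the path q0 → q1 → q4 → q6 on input aba.
No string of length < 3 is accepted (BFS exhausts all shorter strings without reaching an accepting state), and aba is the lexicographically least accepting string of length 3.

aba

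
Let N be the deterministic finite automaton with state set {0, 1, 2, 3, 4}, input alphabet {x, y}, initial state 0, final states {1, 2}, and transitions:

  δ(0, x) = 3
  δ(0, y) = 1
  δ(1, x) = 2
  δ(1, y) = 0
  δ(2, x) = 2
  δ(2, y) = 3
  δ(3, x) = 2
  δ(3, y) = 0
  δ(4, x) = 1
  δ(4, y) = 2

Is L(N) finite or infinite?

State 0 is reachable from the start and can reach an accepting state, and it lies on the cycle 0 → 1 → 0.
Traversing that cycle any number of times yields accepted strings of unbounded length, so the language is infinite.

infinite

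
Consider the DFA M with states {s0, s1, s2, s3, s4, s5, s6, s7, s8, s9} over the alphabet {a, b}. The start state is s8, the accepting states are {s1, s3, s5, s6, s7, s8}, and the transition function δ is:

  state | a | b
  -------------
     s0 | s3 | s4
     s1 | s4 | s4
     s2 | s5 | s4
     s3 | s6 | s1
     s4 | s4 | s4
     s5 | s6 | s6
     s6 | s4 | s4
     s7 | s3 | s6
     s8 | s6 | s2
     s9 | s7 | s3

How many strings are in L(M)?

5

The useful subgraph on states {s2, s5, s6, s8} is acyclic, so L(M) is finite; the longest accepting path visits 4 useful states, giving maximum string length 3.
Counting accepting paths from s8 by length: 1 of length 0, 1 of length 1, 1 of length 2, 2 of length 3. Total 5.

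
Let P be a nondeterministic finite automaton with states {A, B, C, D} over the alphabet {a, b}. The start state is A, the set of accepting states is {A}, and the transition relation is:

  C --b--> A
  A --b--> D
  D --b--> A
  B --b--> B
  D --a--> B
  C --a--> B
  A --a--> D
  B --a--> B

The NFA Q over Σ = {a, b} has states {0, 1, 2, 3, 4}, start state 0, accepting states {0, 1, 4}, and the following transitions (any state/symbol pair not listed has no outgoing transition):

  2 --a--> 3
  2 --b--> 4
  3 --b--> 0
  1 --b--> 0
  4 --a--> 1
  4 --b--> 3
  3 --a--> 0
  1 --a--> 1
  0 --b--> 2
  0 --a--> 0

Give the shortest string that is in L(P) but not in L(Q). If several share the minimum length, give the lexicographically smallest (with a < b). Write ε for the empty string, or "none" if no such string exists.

ab

The string ab is accepted by P but not by Q.
No shorter string lies in the difference, and ab is the lexicographically first length-2 string in L(P) \ L(Q).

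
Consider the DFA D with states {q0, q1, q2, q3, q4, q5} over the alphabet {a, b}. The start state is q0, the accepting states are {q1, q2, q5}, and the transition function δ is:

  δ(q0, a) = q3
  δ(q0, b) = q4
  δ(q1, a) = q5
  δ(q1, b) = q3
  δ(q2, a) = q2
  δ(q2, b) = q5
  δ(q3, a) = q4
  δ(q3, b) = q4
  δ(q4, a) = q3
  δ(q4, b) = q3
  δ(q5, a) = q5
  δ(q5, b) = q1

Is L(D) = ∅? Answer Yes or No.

Yes

The states reachable from the start state are {q0, q3, q4}.
None of the accepting states {q1, q2, q5} is reachable, so no string is accepted and L(D) = ∅.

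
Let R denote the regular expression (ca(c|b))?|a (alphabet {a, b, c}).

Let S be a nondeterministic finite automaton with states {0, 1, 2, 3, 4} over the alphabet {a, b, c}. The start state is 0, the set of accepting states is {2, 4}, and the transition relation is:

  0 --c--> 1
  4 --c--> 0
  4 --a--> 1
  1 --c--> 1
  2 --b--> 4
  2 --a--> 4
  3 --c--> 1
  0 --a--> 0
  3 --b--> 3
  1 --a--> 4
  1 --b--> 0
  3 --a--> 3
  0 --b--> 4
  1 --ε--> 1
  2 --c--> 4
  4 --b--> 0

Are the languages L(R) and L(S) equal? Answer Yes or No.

The empty string ε is accepted by R but rejected by S.
So L(R) ≠ L(S).

No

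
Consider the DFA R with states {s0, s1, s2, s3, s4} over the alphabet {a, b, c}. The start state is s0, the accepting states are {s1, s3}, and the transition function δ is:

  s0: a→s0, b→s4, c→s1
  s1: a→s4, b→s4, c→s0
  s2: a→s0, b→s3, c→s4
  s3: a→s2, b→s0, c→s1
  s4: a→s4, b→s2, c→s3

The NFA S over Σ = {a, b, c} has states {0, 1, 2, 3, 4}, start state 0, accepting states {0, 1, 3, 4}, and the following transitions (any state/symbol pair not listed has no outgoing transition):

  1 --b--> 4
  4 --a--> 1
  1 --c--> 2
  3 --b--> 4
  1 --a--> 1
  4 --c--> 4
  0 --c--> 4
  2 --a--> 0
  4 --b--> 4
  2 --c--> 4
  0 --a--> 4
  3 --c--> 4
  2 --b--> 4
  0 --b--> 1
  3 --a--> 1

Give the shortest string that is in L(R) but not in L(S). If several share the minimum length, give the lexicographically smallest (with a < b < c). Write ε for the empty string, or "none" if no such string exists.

bc

The string bc is accepted by R but not by S.
No shorter string lies in the difference, and bc is the lexicographically first length-2 string in L(R) \ L(S).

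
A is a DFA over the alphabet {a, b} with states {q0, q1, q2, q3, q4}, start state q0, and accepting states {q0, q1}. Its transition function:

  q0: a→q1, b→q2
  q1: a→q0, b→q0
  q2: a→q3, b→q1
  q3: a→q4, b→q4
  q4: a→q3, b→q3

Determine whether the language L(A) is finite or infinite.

State q0 is reachable from the start and can reach an accepting state, and it lies on the cycle q0 → q1 → q0.
Traversing that cycle any number of times yields accepted strings of unbounded length, so the language is infinite.

infinite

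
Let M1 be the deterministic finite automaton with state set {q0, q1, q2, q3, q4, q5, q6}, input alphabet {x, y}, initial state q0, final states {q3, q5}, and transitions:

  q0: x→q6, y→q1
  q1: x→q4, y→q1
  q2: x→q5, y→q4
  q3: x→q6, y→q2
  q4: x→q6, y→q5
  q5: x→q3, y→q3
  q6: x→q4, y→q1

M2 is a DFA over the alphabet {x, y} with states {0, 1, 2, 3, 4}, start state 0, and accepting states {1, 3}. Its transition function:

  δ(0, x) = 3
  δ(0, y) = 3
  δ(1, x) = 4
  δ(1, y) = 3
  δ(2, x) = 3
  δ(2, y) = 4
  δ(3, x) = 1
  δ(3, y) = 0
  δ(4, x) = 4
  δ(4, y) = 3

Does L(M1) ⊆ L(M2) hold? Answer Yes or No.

The string xxyy is in L(M1) but not in L(M2).
So L(M1) ⊄ L(M2).

No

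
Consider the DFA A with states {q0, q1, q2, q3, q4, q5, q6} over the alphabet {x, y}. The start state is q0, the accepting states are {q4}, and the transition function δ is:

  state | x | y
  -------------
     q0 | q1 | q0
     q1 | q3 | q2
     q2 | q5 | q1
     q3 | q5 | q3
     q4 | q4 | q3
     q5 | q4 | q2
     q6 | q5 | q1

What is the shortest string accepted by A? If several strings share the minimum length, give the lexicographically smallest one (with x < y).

A breadth-first search from q0 reaches an accepting state first via the path q0 → q1 → q3 → q5 → q4 on input xxxx.
No string of length < 4 is accepted (BFS exhausts all shorter strings without reaching an accepting state), and xxxx is the lexicographically least accepting string of length 4.

xxxx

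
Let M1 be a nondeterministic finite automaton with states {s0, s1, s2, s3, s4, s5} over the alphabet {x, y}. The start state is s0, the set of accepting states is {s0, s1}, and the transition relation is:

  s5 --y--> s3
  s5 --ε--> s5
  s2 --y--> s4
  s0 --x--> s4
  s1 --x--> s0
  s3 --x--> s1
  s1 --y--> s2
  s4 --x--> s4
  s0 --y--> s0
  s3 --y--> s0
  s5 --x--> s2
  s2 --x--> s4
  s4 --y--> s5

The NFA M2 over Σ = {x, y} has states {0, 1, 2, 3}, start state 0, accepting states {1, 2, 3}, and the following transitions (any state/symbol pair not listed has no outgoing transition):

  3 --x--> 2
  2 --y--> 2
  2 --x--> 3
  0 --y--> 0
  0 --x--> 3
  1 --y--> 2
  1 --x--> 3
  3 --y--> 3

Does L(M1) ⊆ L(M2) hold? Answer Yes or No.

The empty string ε is in L(M1) but not in L(M2).
So L(M1) ⊄ L(M2).

No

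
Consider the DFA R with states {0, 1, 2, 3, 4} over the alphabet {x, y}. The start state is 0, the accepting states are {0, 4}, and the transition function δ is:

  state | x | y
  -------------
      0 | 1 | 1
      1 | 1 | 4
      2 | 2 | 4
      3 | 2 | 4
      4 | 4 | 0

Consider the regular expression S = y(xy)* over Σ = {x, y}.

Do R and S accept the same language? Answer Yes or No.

No

The empty string ε is accepted by R but rejected by S.
So L(R) ≠ L(S).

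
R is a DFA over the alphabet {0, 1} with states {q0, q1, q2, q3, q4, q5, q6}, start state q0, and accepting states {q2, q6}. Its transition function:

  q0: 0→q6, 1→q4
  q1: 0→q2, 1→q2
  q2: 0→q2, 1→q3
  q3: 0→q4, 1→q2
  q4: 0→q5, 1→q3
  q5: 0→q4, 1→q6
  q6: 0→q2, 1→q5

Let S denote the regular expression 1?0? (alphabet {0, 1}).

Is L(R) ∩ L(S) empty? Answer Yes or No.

The string 0 is accepted by both R and S.
Hence L(R) ∩ L(S) ≠ ∅.

No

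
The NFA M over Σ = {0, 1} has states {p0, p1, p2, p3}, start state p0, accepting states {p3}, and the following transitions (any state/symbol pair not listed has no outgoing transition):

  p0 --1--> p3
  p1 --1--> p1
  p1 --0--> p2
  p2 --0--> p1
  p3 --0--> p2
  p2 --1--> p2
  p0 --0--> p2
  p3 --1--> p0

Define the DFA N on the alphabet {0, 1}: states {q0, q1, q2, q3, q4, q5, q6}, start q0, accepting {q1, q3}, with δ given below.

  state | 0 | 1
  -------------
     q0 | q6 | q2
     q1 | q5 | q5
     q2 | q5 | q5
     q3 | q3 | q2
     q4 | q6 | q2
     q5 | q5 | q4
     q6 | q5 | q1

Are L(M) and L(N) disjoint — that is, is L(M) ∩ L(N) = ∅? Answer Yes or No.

Exploring the product automaton M × N from the start pair (p0, q0), following both machines on each input symbol, reaches 17 state pairs: (p0, q0), (p2, q6), (p3, q2), (p1, q5), (p2, q1), (p2, q5), (p0, q5), (p1, q4), (p2, q4), (p3, q4), (p1, q2), (p1, q6), (p2, q2), (p0, q2), (p1, q1), (p3, q5), (p0, q4).
M accepts in {p3} and N accepts in {q1, q3}; no reachable pair has both components accepting, so no string drives both machines to acceptance simultaneously and L(M) ∩ L(N) = ∅.
So no string is accepted by both, and the intersection is empty.

Yes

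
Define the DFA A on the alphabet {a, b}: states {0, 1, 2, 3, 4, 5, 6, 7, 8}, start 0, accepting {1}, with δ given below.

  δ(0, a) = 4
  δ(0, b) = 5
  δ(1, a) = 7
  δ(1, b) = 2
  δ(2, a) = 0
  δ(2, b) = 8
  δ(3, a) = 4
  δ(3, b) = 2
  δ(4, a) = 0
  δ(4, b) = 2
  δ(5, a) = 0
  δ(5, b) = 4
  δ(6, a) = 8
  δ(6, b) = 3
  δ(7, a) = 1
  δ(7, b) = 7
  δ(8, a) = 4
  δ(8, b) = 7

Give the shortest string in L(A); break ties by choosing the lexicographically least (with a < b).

A breadth-first search from 0 reaches an accepting state first via the path 0 → 4 → 2 → 8 → 7 → 1 on input abbba.
No string of length < 5 is accepted (BFS exhausts all shorter strings without reaching an accepting state), and abbba is the lexicographically least accepting string of length 5.

abbba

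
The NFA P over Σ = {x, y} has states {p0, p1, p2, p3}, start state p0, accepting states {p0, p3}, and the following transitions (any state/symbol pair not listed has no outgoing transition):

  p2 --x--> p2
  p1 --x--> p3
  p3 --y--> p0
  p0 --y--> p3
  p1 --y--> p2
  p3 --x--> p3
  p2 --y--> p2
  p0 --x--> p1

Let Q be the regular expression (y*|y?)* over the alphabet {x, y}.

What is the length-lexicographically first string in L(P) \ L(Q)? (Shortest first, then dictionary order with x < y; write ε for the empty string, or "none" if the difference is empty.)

The string xx is accepted by P but not by Q.
No shorter string lies in the difference, and xx is the lexicographically first length-2 string in L(P) \ L(Q).

xx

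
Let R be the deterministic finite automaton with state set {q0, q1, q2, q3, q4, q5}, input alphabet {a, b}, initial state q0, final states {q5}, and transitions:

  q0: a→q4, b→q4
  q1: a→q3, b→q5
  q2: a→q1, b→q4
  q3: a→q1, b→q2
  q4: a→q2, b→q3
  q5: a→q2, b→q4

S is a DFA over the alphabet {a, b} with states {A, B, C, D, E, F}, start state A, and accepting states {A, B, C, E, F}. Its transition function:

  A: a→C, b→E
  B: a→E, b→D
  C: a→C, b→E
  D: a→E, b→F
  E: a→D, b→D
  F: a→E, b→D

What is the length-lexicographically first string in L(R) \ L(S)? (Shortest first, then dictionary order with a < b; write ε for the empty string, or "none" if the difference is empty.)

baab

The string baab is accepted by R but not by S.
No shorter string lies in the difference, and baab is the lexicographically first length-4 string in L(R) \ L(S).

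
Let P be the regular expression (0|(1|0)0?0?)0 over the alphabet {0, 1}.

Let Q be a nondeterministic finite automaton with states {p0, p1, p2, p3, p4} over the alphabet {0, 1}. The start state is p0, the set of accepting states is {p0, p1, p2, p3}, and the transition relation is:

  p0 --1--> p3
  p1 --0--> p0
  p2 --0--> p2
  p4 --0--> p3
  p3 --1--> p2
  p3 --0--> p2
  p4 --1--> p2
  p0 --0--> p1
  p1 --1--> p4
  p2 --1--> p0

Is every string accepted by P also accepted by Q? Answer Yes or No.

Converting the expression P to a DFA (subset construction, then merging equivalent states) gives the minimal DFA with states {r0, r1, r2, r3, r4, r5}, start state r0, accepting states {r2, r4, r5} and transitions r0: 0→r1, 1→r1; r1: 0→r2, 1→r3; r2: 0→r4, 1→r3; r3: 0→r3, 1→r3; r4: 0→r5, 1→r3; r5: 0→r3, 1→r3.
Exploring the product automaton P × Q from the start pair (r0, p0), following both machines on each input symbol, reaches 14 state pairs: (r0, p0), (r1, p1), (r1, p3), (r2, p0), (r3, p4), (r2, p2), (r3, p2), (r4, p1), (r3, p3), (r4, p2), (r3, p0), (r5, p0), (r5, p2), (r3, p1).
P accepts in {r2, r4, r5} and Q accepts in {p0, p1, p2, p3}. The reachable pairs whose P-component is accepting are (r2, p0), (r2, p2), (r4, p1), (r4, p2), (r5, p0), (r5, p2); in each of them the Q-component is accepting too, so the product for L(P) \ L(Q) (P-component accepting, Q-component rejecting) has no reachable accepting pair and the difference is empty.
Hence every string in L(P) is also in L(Q).

Yes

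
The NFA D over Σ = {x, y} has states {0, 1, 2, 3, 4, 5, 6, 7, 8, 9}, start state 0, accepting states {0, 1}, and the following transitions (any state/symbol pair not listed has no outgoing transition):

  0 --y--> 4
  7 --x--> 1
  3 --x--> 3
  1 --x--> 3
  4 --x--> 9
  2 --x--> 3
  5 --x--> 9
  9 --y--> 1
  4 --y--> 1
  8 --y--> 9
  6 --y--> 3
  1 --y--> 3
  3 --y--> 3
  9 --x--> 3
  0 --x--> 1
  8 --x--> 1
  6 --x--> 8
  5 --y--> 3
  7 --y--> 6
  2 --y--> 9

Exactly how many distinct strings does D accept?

4

The useful subgraph on states {0, 1, 4, 9} is acyclic, so L(D) is finite; the longest accepting path visits 4 useful states, giving maximum string length 3.
Counting accepting paths from 0 by length: 1 of length 0, 1 of length 1, 1 of length 2, 1 of length 3. Total 4.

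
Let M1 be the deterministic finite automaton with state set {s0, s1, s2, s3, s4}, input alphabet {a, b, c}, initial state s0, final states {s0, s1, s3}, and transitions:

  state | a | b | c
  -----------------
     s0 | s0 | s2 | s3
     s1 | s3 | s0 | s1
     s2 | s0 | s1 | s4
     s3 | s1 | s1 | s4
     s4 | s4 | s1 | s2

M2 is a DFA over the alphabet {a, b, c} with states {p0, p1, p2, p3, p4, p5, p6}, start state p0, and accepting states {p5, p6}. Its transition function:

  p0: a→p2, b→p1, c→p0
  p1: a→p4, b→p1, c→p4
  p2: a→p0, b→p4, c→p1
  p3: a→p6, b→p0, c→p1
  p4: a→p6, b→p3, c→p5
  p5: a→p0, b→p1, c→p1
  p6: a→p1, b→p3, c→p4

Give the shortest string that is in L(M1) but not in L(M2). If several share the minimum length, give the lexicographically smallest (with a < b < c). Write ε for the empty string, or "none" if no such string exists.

The empty string ε is accepted by M1 but not by M2.
Since ε is the unique shortest string, it is the required witness.

ε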